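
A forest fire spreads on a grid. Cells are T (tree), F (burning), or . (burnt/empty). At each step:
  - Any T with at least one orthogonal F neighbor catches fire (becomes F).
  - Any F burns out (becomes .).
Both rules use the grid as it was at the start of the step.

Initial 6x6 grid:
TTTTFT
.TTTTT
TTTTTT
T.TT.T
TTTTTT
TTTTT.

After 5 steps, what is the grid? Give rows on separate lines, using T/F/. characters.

Step 1: 3 trees catch fire, 1 burn out
  TTTF.F
  .TTTFT
  TTTTTT
  T.TT.T
  TTTTTT
  TTTTT.
Step 2: 4 trees catch fire, 3 burn out
  TTF...
  .TTF.F
  TTTTFT
  T.TT.T
  TTTTTT
  TTTTT.
Step 3: 4 trees catch fire, 4 burn out
  TF....
  .TF...
  TTTF.F
  T.TT.T
  TTTTTT
  TTTTT.
Step 4: 5 trees catch fire, 4 burn out
  F.....
  .F....
  TTF...
  T.TF.F
  TTTTTT
  TTTTT.
Step 5: 4 trees catch fire, 5 burn out
  ......
  ......
  TF....
  T.F...
  TTTFTF
  TTTTT.

......
......
TF....
T.F...
TTTFTF
TTTTT.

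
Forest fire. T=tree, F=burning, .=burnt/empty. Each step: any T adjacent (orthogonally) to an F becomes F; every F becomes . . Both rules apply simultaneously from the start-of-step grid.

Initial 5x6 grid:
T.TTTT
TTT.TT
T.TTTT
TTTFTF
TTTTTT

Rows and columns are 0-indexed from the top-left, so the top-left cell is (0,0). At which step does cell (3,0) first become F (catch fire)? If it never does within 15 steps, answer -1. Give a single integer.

Step 1: cell (3,0)='T' (+6 fires, +2 burnt)
Step 2: cell (3,0)='T' (+6 fires, +6 burnt)
Step 3: cell (3,0)='F' (+5 fires, +6 burnt)
  -> target ignites at step 3
Step 4: cell (3,0)='.' (+5 fires, +5 burnt)
Step 5: cell (3,0)='.' (+2 fires, +5 burnt)
Step 6: cell (3,0)='.' (+1 fires, +2 burnt)
Step 7: cell (3,0)='.' (+0 fires, +1 burnt)
  fire out at step 7

3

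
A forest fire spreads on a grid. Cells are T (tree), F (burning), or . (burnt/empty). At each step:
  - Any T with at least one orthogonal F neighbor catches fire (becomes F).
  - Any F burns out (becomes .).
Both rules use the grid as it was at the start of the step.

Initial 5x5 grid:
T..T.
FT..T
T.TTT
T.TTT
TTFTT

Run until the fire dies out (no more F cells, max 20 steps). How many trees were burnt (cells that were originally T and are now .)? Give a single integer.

Step 1: +6 fires, +2 burnt (F count now 6)
Step 2: +5 fires, +6 burnt (F count now 5)
Step 3: +2 fires, +5 burnt (F count now 2)
Step 4: +1 fires, +2 burnt (F count now 1)
Step 5: +1 fires, +1 burnt (F count now 1)
Step 6: +0 fires, +1 burnt (F count now 0)
Fire out after step 6
Initially T: 16, now '.': 24
Total burnt (originally-T cells now '.'): 15

Answer: 15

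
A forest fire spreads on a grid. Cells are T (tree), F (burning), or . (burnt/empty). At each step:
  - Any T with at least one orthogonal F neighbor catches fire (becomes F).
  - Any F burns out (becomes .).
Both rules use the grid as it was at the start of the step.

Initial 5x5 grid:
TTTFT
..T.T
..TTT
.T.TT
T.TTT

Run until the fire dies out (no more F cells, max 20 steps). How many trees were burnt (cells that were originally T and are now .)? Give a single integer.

Step 1: +2 fires, +1 burnt (F count now 2)
Step 2: +3 fires, +2 burnt (F count now 3)
Step 3: +3 fires, +3 burnt (F count now 3)
Step 4: +2 fires, +3 burnt (F count now 2)
Step 5: +2 fires, +2 burnt (F count now 2)
Step 6: +1 fires, +2 burnt (F count now 1)
Step 7: +1 fires, +1 burnt (F count now 1)
Step 8: +0 fires, +1 burnt (F count now 0)
Fire out after step 8
Initially T: 16, now '.': 23
Total burnt (originally-T cells now '.'): 14

Answer: 14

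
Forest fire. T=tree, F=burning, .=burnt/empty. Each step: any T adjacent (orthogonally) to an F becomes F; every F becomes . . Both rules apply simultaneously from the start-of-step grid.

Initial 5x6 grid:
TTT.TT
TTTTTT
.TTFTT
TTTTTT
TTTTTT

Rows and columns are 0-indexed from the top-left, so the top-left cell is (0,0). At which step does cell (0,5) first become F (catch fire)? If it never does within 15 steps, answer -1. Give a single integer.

Step 1: cell (0,5)='T' (+4 fires, +1 burnt)
Step 2: cell (0,5)='T' (+7 fires, +4 burnt)
Step 3: cell (0,5)='T' (+8 fires, +7 burnt)
Step 4: cell (0,5)='F' (+6 fires, +8 burnt)
  -> target ignites at step 4
Step 5: cell (0,5)='.' (+2 fires, +6 burnt)
Step 6: cell (0,5)='.' (+0 fires, +2 burnt)
  fire out at step 6

4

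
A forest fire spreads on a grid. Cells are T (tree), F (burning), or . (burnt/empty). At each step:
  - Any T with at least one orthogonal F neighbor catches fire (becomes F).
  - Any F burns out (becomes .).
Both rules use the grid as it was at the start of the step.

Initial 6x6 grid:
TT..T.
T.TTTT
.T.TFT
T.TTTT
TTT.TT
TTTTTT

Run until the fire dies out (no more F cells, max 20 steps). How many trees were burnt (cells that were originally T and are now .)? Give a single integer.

Answer: 23

Derivation:
Step 1: +4 fires, +1 burnt (F count now 4)
Step 2: +6 fires, +4 burnt (F count now 6)
Step 3: +4 fires, +6 burnt (F count now 4)
Step 4: +3 fires, +4 burnt (F count now 3)
Step 5: +2 fires, +3 burnt (F count now 2)
Step 6: +2 fires, +2 burnt (F count now 2)
Step 7: +2 fires, +2 burnt (F count now 2)
Step 8: +0 fires, +2 burnt (F count now 0)
Fire out after step 8
Initially T: 27, now '.': 32
Total burnt (originally-T cells now '.'): 23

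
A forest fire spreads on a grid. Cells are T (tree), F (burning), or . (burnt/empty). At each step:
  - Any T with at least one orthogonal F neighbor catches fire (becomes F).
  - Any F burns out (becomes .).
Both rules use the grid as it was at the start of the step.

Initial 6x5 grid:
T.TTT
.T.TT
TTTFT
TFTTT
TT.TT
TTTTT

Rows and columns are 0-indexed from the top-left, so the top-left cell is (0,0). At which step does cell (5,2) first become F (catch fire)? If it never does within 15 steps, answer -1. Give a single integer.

Step 1: cell (5,2)='T' (+8 fires, +2 burnt)
Step 2: cell (5,2)='T' (+8 fires, +8 burnt)
Step 3: cell (5,2)='F' (+6 fires, +8 burnt)
  -> target ignites at step 3
Step 4: cell (5,2)='.' (+1 fires, +6 burnt)
Step 5: cell (5,2)='.' (+0 fires, +1 burnt)
  fire out at step 5

3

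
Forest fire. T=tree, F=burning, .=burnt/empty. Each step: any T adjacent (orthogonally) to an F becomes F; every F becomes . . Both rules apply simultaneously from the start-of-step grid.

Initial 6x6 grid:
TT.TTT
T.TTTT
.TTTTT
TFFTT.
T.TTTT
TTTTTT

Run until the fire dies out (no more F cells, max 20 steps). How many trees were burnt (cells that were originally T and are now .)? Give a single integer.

Answer: 26

Derivation:
Step 1: +5 fires, +2 burnt (F count now 5)
Step 2: +6 fires, +5 burnt (F count now 6)
Step 3: +6 fires, +6 burnt (F count now 6)
Step 4: +5 fires, +6 burnt (F count now 5)
Step 5: +3 fires, +5 burnt (F count now 3)
Step 6: +1 fires, +3 burnt (F count now 1)
Step 7: +0 fires, +1 burnt (F count now 0)
Fire out after step 7
Initially T: 29, now '.': 33
Total burnt (originally-T cells now '.'): 26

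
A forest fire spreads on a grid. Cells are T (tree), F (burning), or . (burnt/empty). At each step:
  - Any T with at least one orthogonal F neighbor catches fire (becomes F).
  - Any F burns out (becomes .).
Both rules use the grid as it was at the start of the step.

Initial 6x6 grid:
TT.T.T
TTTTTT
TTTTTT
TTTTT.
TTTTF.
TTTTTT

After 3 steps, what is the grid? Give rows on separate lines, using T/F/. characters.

Step 1: 3 trees catch fire, 1 burn out
  TT.T.T
  TTTTTT
  TTTTTT
  TTTTF.
  TTTF..
  TTTTFT
Step 2: 5 trees catch fire, 3 burn out
  TT.T.T
  TTTTTT
  TTTTFT
  TTTF..
  TTF...
  TTTF.F
Step 3: 6 trees catch fire, 5 burn out
  TT.T.T
  TTTTFT
  TTTF.F
  TTF...
  TF....
  TTF...

TT.T.T
TTTTFT
TTTF.F
TTF...
TF....
TTF...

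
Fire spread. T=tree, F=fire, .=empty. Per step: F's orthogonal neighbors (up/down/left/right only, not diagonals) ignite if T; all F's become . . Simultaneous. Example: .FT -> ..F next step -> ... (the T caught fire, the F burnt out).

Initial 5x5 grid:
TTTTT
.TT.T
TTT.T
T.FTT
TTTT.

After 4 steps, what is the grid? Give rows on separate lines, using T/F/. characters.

Step 1: 3 trees catch fire, 1 burn out
  TTTTT
  .TT.T
  TTF.T
  T..FT
  TTFT.
Step 2: 5 trees catch fire, 3 burn out
  TTTTT
  .TF.T
  TF..T
  T...F
  TF.F.
Step 3: 5 trees catch fire, 5 burn out
  TTFTT
  .F..T
  F...F
  T....
  F....
Step 4: 4 trees catch fire, 5 burn out
  TF.FT
  ....F
  .....
  F....
  .....

TF.FT
....F
.....
F....
.....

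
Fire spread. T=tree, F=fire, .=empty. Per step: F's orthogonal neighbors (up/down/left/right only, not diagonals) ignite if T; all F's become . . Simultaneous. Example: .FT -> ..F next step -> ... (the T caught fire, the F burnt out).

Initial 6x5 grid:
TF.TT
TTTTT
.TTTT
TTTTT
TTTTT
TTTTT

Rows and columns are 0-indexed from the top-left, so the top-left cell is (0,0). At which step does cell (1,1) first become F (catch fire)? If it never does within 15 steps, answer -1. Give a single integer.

Step 1: cell (1,1)='F' (+2 fires, +1 burnt)
  -> target ignites at step 1
Step 2: cell (1,1)='.' (+3 fires, +2 burnt)
Step 3: cell (1,1)='.' (+3 fires, +3 burnt)
Step 4: cell (1,1)='.' (+6 fires, +3 burnt)
Step 5: cell (1,1)='.' (+6 fires, +6 burnt)
Step 6: cell (1,1)='.' (+4 fires, +6 burnt)
Step 7: cell (1,1)='.' (+2 fires, +4 burnt)
Step 8: cell (1,1)='.' (+1 fires, +2 burnt)
Step 9: cell (1,1)='.' (+0 fires, +1 burnt)
  fire out at step 9

1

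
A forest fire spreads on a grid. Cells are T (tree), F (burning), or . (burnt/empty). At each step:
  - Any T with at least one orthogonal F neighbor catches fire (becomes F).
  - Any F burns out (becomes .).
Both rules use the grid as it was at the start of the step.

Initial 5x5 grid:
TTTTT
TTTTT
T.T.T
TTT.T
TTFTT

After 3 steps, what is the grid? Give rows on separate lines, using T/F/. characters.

Step 1: 3 trees catch fire, 1 burn out
  TTTTT
  TTTTT
  T.T.T
  TTF.T
  TF.FT
Step 2: 4 trees catch fire, 3 burn out
  TTTTT
  TTTTT
  T.F.T
  TF..T
  F...F
Step 3: 3 trees catch fire, 4 burn out
  TTTTT
  TTFTT
  T...T
  F...F
  .....

TTTTT
TTFTT
T...T
F...F
.....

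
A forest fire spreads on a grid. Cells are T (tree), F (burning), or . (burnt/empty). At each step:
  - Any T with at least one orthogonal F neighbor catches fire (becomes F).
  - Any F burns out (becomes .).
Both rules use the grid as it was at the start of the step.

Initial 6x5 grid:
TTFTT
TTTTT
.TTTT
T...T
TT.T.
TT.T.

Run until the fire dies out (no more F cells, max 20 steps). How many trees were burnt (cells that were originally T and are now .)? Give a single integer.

Step 1: +3 fires, +1 burnt (F count now 3)
Step 2: +5 fires, +3 burnt (F count now 5)
Step 3: +4 fires, +5 burnt (F count now 4)
Step 4: +1 fires, +4 burnt (F count now 1)
Step 5: +1 fires, +1 burnt (F count now 1)
Step 6: +0 fires, +1 burnt (F count now 0)
Fire out after step 6
Initially T: 21, now '.': 23
Total burnt (originally-T cells now '.'): 14

Answer: 14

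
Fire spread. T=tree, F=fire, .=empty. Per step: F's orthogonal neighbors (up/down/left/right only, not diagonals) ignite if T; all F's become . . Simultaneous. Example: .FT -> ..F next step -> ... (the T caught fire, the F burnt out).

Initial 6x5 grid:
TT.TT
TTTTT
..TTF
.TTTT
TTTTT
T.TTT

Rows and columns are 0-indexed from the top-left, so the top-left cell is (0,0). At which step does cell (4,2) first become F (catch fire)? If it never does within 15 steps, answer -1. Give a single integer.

Step 1: cell (4,2)='T' (+3 fires, +1 burnt)
Step 2: cell (4,2)='T' (+5 fires, +3 burnt)
Step 3: cell (4,2)='T' (+5 fires, +5 burnt)
Step 4: cell (4,2)='F' (+4 fires, +5 burnt)
  -> target ignites at step 4
Step 5: cell (4,2)='.' (+4 fires, +4 burnt)
Step 6: cell (4,2)='.' (+2 fires, +4 burnt)
Step 7: cell (4,2)='.' (+1 fires, +2 burnt)
Step 8: cell (4,2)='.' (+0 fires, +1 burnt)
  fire out at step 8

4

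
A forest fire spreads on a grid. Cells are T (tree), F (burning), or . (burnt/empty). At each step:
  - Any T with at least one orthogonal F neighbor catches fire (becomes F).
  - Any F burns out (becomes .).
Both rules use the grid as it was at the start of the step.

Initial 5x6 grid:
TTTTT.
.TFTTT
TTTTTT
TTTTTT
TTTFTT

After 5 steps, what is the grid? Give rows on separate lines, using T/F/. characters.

Step 1: 7 trees catch fire, 2 burn out
  TTFTT.
  .F.FTT
  TTFTTT
  TTTFTT
  TTF.FT
Step 2: 9 trees catch fire, 7 burn out
  TF.FT.
  ....FT
  TF.FTT
  TTF.FT
  TF...F
Step 3: 8 trees catch fire, 9 burn out
  F...F.
  .....F
  F...FT
  TF...F
  F.....
Step 4: 2 trees catch fire, 8 burn out
  ......
  ......
  .....F
  F.....
  ......
Step 5: 0 trees catch fire, 2 burn out
  ......
  ......
  ......
  ......
  ......

......
......
......
......
......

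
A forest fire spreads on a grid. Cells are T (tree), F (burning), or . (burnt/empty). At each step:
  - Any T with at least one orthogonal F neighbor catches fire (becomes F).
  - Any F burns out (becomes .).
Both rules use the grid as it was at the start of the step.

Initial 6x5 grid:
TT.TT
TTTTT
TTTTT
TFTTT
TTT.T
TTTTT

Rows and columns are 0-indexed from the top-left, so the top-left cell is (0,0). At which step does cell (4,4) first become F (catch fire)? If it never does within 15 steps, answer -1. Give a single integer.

Step 1: cell (4,4)='T' (+4 fires, +1 burnt)
Step 2: cell (4,4)='T' (+7 fires, +4 burnt)
Step 3: cell (4,4)='T' (+7 fires, +7 burnt)
Step 4: cell (4,4)='F' (+5 fires, +7 burnt)
  -> target ignites at step 4
Step 5: cell (4,4)='.' (+3 fires, +5 burnt)
Step 6: cell (4,4)='.' (+1 fires, +3 burnt)
Step 7: cell (4,4)='.' (+0 fires, +1 burnt)
  fire out at step 7

4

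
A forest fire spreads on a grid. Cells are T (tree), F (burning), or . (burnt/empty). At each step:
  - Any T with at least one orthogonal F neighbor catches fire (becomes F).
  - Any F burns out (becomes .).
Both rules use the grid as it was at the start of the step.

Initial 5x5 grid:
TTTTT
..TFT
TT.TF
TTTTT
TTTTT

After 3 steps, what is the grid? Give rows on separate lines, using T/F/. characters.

Step 1: 5 trees catch fire, 2 burn out
  TTTFT
  ..F.F
  TT.F.
  TTTTF
  TTTTT
Step 2: 4 trees catch fire, 5 burn out
  TTF.F
  .....
  TT...
  TTTF.
  TTTTF
Step 3: 3 trees catch fire, 4 burn out
  TF...
  .....
  TT...
  TTF..
  TTTF.

TF...
.....
TT...
TTF..
TTTF.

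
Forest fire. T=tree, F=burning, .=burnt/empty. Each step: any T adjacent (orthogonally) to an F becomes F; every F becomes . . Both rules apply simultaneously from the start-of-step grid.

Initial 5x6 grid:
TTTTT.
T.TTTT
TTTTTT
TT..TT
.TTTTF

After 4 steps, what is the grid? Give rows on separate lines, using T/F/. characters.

Step 1: 2 trees catch fire, 1 burn out
  TTTTT.
  T.TTTT
  TTTTTT
  TT..TF
  .TTTF.
Step 2: 3 trees catch fire, 2 burn out
  TTTTT.
  T.TTTT
  TTTTTF
  TT..F.
  .TTF..
Step 3: 3 trees catch fire, 3 burn out
  TTTTT.
  T.TTTF
  TTTTF.
  TT....
  .TF...
Step 4: 3 trees catch fire, 3 burn out
  TTTTT.
  T.TTF.
  TTTF..
  TT....
  .F....

TTTTT.
T.TTF.
TTTF..
TT....
.F....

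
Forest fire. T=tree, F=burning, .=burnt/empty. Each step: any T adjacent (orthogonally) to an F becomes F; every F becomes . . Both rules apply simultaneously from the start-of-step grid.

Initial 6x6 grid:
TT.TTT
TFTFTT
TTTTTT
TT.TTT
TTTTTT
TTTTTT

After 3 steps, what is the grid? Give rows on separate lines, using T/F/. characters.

Step 1: 7 trees catch fire, 2 burn out
  TF.FTT
  F.F.FT
  TFTFTT
  TT.TTT
  TTTTTT
  TTTTTT
Step 2: 8 trees catch fire, 7 burn out
  F...FT
  .....F
  F.F.FT
  TF.FTT
  TTTTTT
  TTTTTT
Step 3: 6 trees catch fire, 8 burn out
  .....F
  ......
  .....F
  F...FT
  TFTFTT
  TTTTTT

.....F
......
.....F
F...FT
TFTFTT
TTTTTT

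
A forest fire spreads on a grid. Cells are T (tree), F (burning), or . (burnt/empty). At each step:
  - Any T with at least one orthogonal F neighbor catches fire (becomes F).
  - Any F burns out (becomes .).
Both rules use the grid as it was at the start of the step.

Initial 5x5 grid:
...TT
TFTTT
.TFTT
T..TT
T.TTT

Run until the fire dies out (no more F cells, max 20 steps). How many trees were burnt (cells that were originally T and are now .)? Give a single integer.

Step 1: +4 fires, +2 burnt (F count now 4)
Step 2: +3 fires, +4 burnt (F count now 3)
Step 3: +4 fires, +3 burnt (F count now 4)
Step 4: +3 fires, +4 burnt (F count now 3)
Step 5: +0 fires, +3 burnt (F count now 0)
Fire out after step 5
Initially T: 16, now '.': 23
Total burnt (originally-T cells now '.'): 14

Answer: 14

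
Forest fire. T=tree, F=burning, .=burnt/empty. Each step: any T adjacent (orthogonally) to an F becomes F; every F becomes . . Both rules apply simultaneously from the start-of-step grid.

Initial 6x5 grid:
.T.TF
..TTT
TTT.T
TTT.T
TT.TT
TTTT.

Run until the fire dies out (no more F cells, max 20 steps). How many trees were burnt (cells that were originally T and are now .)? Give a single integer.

Step 1: +2 fires, +1 burnt (F count now 2)
Step 2: +2 fires, +2 burnt (F count now 2)
Step 3: +2 fires, +2 burnt (F count now 2)
Step 4: +2 fires, +2 burnt (F count now 2)
Step 5: +3 fires, +2 burnt (F count now 3)
Step 6: +3 fires, +3 burnt (F count now 3)
Step 7: +3 fires, +3 burnt (F count now 3)
Step 8: +2 fires, +3 burnt (F count now 2)
Step 9: +1 fires, +2 burnt (F count now 1)
Step 10: +0 fires, +1 burnt (F count now 0)
Fire out after step 10
Initially T: 21, now '.': 29
Total burnt (originally-T cells now '.'): 20

Answer: 20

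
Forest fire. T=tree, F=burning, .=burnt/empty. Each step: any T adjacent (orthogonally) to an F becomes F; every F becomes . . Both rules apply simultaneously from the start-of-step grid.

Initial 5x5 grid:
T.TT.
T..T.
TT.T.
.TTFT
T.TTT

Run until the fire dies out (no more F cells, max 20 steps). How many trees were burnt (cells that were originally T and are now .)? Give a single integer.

Answer: 14

Derivation:
Step 1: +4 fires, +1 burnt (F count now 4)
Step 2: +4 fires, +4 burnt (F count now 4)
Step 3: +2 fires, +4 burnt (F count now 2)
Step 4: +2 fires, +2 burnt (F count now 2)
Step 5: +1 fires, +2 burnt (F count now 1)
Step 6: +1 fires, +1 burnt (F count now 1)
Step 7: +0 fires, +1 burnt (F count now 0)
Fire out after step 7
Initially T: 15, now '.': 24
Total burnt (originally-T cells now '.'): 14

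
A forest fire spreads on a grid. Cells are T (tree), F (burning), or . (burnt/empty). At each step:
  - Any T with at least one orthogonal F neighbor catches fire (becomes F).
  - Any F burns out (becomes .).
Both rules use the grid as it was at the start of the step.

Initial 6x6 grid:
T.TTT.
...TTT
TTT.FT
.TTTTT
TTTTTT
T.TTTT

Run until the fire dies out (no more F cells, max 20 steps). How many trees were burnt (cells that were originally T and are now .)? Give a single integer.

Answer: 26

Derivation:
Step 1: +3 fires, +1 burnt (F count now 3)
Step 2: +6 fires, +3 burnt (F count now 6)
Step 3: +5 fires, +6 burnt (F count now 5)
Step 4: +6 fires, +5 burnt (F count now 6)
Step 5: +3 fires, +6 burnt (F count now 3)
Step 6: +2 fires, +3 burnt (F count now 2)
Step 7: +1 fires, +2 burnt (F count now 1)
Step 8: +0 fires, +1 burnt (F count now 0)
Fire out after step 8
Initially T: 27, now '.': 35
Total burnt (originally-T cells now '.'): 26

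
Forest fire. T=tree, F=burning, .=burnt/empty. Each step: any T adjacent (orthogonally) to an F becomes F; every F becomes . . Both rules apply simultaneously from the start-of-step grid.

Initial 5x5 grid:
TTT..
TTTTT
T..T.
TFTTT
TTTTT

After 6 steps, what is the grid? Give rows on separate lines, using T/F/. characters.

Step 1: 3 trees catch fire, 1 burn out
  TTT..
  TTTTT
  T..T.
  F.FTT
  TFTTT
Step 2: 4 trees catch fire, 3 burn out
  TTT..
  TTTTT
  F..T.
  ...FT
  F.FTT
Step 3: 4 trees catch fire, 4 burn out
  TTT..
  FTTTT
  ...F.
  ....F
  ...FT
Step 4: 4 trees catch fire, 4 burn out
  FTT..
  .FTFT
  .....
  .....
  ....F
Step 5: 3 trees catch fire, 4 burn out
  .FT..
  ..F.F
  .....
  .....
  .....
Step 6: 1 trees catch fire, 3 burn out
  ..F..
  .....
  .....
  .....
  .....

..F..
.....
.....
.....
.....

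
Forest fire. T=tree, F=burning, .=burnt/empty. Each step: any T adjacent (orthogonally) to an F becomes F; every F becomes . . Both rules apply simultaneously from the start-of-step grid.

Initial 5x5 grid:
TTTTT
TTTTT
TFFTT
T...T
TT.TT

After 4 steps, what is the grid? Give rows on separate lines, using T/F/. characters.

Step 1: 4 trees catch fire, 2 burn out
  TTTTT
  TFFTT
  F..FT
  T...T
  TT.TT
Step 2: 6 trees catch fire, 4 burn out
  TFFTT
  F..FT
  ....F
  F...T
  TT.TT
Step 3: 5 trees catch fire, 6 burn out
  F..FT
  ....F
  .....
  ....F
  FT.TT
Step 4: 3 trees catch fire, 5 burn out
  ....F
  .....
  .....
  .....
  .F.TF

....F
.....
.....
.....
.F.TF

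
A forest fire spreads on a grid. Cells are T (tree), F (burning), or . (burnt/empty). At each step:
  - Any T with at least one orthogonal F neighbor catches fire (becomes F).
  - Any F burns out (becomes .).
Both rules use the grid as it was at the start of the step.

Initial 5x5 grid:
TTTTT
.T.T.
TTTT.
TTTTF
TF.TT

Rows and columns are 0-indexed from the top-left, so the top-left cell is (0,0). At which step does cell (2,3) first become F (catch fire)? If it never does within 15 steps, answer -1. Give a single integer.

Step 1: cell (2,3)='T' (+4 fires, +2 burnt)
Step 2: cell (2,3)='F' (+5 fires, +4 burnt)
  -> target ignites at step 2
Step 3: cell (2,3)='.' (+4 fires, +5 burnt)
Step 4: cell (2,3)='.' (+2 fires, +4 burnt)
Step 5: cell (2,3)='.' (+3 fires, +2 burnt)
Step 6: cell (2,3)='.' (+0 fires, +3 burnt)
  fire out at step 6

2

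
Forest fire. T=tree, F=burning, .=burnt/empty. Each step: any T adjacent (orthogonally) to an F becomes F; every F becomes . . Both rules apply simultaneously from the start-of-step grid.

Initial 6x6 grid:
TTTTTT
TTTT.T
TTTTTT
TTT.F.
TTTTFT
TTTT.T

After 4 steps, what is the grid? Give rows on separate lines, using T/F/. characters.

Step 1: 3 trees catch fire, 2 burn out
  TTTTTT
  TTTT.T
  TTTTFT
  TTT...
  TTTF.F
  TTTT.T
Step 2: 5 trees catch fire, 3 burn out
  TTTTTT
  TTTT.T
  TTTF.F
  TTT...
  TTF...
  TTTF.F
Step 3: 6 trees catch fire, 5 burn out
  TTTTTT
  TTTF.F
  TTF...
  TTF...
  TF....
  TTF...
Step 4: 7 trees catch fire, 6 burn out
  TTTFTF
  TTF...
  TF....
  TF....
  F.....
  TF....

TTTFTF
TTF...
TF....
TF....
F.....
TF....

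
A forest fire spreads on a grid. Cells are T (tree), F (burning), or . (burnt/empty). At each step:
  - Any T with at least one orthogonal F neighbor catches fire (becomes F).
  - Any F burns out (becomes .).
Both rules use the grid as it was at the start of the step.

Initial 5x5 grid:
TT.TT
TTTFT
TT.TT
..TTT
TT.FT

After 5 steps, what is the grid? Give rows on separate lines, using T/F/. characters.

Step 1: 6 trees catch fire, 2 burn out
  TT.FT
  TTF.F
  TT.FT
  ..TFT
  TT..F
Step 2: 5 trees catch fire, 6 burn out
  TT..F
  TF...
  TT..F
  ..F.F
  TT...
Step 3: 3 trees catch fire, 5 burn out
  TF...
  F....
  TF...
  .....
  TT...
Step 4: 2 trees catch fire, 3 burn out
  F....
  .....
  F....
  .....
  TT...
Step 5: 0 trees catch fire, 2 burn out
  .....
  .....
  .....
  .....
  TT...

.....
.....
.....
.....
TT...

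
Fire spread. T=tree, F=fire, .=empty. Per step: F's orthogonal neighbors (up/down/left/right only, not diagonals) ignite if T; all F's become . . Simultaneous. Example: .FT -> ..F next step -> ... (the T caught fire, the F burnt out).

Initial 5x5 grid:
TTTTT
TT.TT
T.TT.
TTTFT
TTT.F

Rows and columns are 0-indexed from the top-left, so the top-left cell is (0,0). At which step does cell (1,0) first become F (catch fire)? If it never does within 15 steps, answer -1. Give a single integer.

Step 1: cell (1,0)='T' (+3 fires, +2 burnt)
Step 2: cell (1,0)='T' (+4 fires, +3 burnt)
Step 3: cell (1,0)='T' (+4 fires, +4 burnt)
Step 4: cell (1,0)='T' (+4 fires, +4 burnt)
Step 5: cell (1,0)='F' (+2 fires, +4 burnt)
  -> target ignites at step 5
Step 6: cell (1,0)='.' (+2 fires, +2 burnt)
Step 7: cell (1,0)='.' (+0 fires, +2 burnt)
  fire out at step 7

5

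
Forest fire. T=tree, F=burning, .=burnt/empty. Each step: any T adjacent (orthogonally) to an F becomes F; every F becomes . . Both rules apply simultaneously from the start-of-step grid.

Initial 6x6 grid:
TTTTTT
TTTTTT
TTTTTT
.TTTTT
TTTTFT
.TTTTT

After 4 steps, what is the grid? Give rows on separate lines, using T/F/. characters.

Step 1: 4 trees catch fire, 1 burn out
  TTTTTT
  TTTTTT
  TTTTTT
  .TTTFT
  TTTF.F
  .TTTFT
Step 2: 6 trees catch fire, 4 burn out
  TTTTTT
  TTTTTT
  TTTTFT
  .TTF.F
  TTF...
  .TTF.F
Step 3: 6 trees catch fire, 6 burn out
  TTTTTT
  TTTTFT
  TTTF.F
  .TF...
  TF....
  .TF...
Step 4: 7 trees catch fire, 6 burn out
  TTTTFT
  TTTF.F
  TTF...
  .F....
  F.....
  .F....

TTTTFT
TTTF.F
TTF...
.F....
F.....
.F....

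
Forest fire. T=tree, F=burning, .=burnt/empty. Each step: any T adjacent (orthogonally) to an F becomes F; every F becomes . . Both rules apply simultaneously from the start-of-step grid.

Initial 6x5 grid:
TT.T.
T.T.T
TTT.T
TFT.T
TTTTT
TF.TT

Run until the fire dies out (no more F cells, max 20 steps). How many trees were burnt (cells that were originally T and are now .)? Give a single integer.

Step 1: +5 fires, +2 burnt (F count now 5)
Step 2: +4 fires, +5 burnt (F count now 4)
Step 3: +3 fires, +4 burnt (F count now 3)
Step 4: +3 fires, +3 burnt (F count now 3)
Step 5: +3 fires, +3 burnt (F count now 3)
Step 6: +1 fires, +3 burnt (F count now 1)
Step 7: +1 fires, +1 burnt (F count now 1)
Step 8: +0 fires, +1 burnt (F count now 0)
Fire out after step 8
Initially T: 21, now '.': 29
Total burnt (originally-T cells now '.'): 20

Answer: 20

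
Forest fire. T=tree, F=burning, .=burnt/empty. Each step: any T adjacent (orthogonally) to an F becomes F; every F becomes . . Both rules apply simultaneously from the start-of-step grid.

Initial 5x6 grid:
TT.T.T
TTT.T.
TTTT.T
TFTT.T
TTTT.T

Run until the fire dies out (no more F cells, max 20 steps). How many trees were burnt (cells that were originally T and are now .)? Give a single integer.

Step 1: +4 fires, +1 burnt (F count now 4)
Step 2: +6 fires, +4 burnt (F count now 6)
Step 3: +5 fires, +6 burnt (F count now 5)
Step 4: +1 fires, +5 burnt (F count now 1)
Step 5: +0 fires, +1 burnt (F count now 0)
Fire out after step 5
Initially T: 22, now '.': 24
Total burnt (originally-T cells now '.'): 16

Answer: 16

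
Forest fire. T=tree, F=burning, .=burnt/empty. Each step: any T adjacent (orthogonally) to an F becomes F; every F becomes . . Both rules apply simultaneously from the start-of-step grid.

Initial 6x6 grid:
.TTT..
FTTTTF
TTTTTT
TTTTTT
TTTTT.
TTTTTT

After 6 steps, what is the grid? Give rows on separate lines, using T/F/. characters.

Step 1: 4 trees catch fire, 2 burn out
  .TTT..
  .FTTF.
  FTTTTF
  TTTTTT
  TTTTT.
  TTTTTT
Step 2: 7 trees catch fire, 4 burn out
  .FTT..
  ..FF..
  .FTTF.
  FTTTTF
  TTTTT.
  TTTTTT
Step 3: 7 trees catch fire, 7 burn out
  ..FF..
  ......
  ..FF..
  .FTTF.
  FTTTT.
  TTTTTT
Step 4: 5 trees catch fire, 7 burn out
  ......
  ......
  ......
  ..FF..
  .FTTF.
  FTTTTT
Step 5: 4 trees catch fire, 5 burn out
  ......
  ......
  ......
  ......
  ..FF..
  .FTTFT
Step 6: 3 trees catch fire, 4 burn out
  ......
  ......
  ......
  ......
  ......
  ..FF.F

......
......
......
......
......
..FF.F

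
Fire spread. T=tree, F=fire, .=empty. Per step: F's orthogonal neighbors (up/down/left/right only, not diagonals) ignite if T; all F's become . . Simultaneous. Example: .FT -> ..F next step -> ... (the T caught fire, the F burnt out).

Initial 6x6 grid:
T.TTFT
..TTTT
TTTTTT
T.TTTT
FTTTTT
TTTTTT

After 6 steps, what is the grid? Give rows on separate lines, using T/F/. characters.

Step 1: 6 trees catch fire, 2 burn out
  T.TF.F
  ..TTFT
  TTTTTT
  F.TTTT
  .FTTTT
  FTTTTT
Step 2: 7 trees catch fire, 6 burn out
  T.F...
  ..TF.F
  FTTTFT
  ..TTTT
  ..FTTT
  .FTTTT
Step 3: 8 trees catch fire, 7 burn out
  T.....
  ..F...
  .FTF.F
  ..FTFT
  ...FTT
  ..FTTT
Step 4: 5 trees catch fire, 8 burn out
  T.....
  ......
  ..F...
  ...F.F
  ....FT
  ...FTT
Step 5: 2 trees catch fire, 5 burn out
  T.....
  ......
  ......
  ......
  .....F
  ....FT
Step 6: 1 trees catch fire, 2 burn out
  T.....
  ......
  ......
  ......
  ......
  .....F

T.....
......
......
......
......
.....F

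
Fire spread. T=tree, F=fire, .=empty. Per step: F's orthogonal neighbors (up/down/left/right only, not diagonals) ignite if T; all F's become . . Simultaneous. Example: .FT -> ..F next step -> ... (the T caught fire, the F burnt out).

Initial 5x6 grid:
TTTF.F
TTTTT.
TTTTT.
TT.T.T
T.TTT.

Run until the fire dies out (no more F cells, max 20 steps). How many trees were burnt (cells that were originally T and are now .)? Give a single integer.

Answer: 20

Derivation:
Step 1: +2 fires, +2 burnt (F count now 2)
Step 2: +4 fires, +2 burnt (F count now 4)
Step 3: +5 fires, +4 burnt (F count now 5)
Step 4: +3 fires, +5 burnt (F count now 3)
Step 5: +4 fires, +3 burnt (F count now 4)
Step 6: +1 fires, +4 burnt (F count now 1)
Step 7: +1 fires, +1 burnt (F count now 1)
Step 8: +0 fires, +1 burnt (F count now 0)
Fire out after step 8
Initially T: 21, now '.': 29
Total burnt (originally-T cells now '.'): 20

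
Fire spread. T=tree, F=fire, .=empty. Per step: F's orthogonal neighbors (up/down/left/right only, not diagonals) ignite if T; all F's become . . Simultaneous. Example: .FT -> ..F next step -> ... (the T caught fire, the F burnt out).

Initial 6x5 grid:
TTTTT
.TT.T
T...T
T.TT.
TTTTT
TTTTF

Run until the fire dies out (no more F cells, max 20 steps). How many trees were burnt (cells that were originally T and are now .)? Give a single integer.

Answer: 13

Derivation:
Step 1: +2 fires, +1 burnt (F count now 2)
Step 2: +2 fires, +2 burnt (F count now 2)
Step 3: +3 fires, +2 burnt (F count now 3)
Step 4: +3 fires, +3 burnt (F count now 3)
Step 5: +1 fires, +3 burnt (F count now 1)
Step 6: +1 fires, +1 burnt (F count now 1)
Step 7: +1 fires, +1 burnt (F count now 1)
Step 8: +0 fires, +1 burnt (F count now 0)
Fire out after step 8
Initially T: 22, now '.': 21
Total burnt (originally-T cells now '.'): 13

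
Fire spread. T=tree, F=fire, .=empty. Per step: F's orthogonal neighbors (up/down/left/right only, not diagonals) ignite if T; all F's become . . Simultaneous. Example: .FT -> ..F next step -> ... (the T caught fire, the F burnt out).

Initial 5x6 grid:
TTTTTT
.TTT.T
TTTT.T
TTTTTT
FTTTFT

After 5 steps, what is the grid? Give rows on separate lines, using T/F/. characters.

Step 1: 5 trees catch fire, 2 burn out
  TTTTTT
  .TTT.T
  TTTT.T
  FTTTFT
  .FTF.F
Step 2: 5 trees catch fire, 5 burn out
  TTTTTT
  .TTT.T
  FTTT.T
  .FTF.F
  ..F...
Step 3: 4 trees catch fire, 5 burn out
  TTTTTT
  .TTT.T
  .FTF.F
  ..F...
  ......
Step 4: 4 trees catch fire, 4 burn out
  TTTTTT
  .FTF.F
  ..F...
  ......
  ......
Step 5: 4 trees catch fire, 4 burn out
  TFTFTF
  ..F...
  ......
  ......
  ......

TFTFTF
..F...
......
......
......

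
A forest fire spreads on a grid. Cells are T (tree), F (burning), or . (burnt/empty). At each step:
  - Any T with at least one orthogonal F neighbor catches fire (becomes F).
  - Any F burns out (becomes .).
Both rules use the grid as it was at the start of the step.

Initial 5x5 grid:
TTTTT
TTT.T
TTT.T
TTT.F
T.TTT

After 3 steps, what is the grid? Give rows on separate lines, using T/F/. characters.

Step 1: 2 trees catch fire, 1 burn out
  TTTTT
  TTT.T
  TTT.F
  TTT..
  T.TTF
Step 2: 2 trees catch fire, 2 burn out
  TTTTT
  TTT.F
  TTT..
  TTT..
  T.TF.
Step 3: 2 trees catch fire, 2 burn out
  TTTTF
  TTT..
  TTT..
  TTT..
  T.F..

TTTTF
TTT..
TTT..
TTT..
T.F..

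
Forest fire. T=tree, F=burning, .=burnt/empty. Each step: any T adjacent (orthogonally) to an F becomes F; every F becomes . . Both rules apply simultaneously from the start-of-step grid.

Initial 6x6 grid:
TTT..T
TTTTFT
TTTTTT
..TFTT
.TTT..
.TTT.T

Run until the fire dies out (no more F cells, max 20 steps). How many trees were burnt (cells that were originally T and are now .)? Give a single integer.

Answer: 24

Derivation:
Step 1: +7 fires, +2 burnt (F count now 7)
Step 2: +7 fires, +7 burnt (F count now 7)
Step 3: +5 fires, +7 burnt (F count now 5)
Step 4: +4 fires, +5 burnt (F count now 4)
Step 5: +1 fires, +4 burnt (F count now 1)
Step 6: +0 fires, +1 burnt (F count now 0)
Fire out after step 6
Initially T: 25, now '.': 35
Total burnt (originally-T cells now '.'): 24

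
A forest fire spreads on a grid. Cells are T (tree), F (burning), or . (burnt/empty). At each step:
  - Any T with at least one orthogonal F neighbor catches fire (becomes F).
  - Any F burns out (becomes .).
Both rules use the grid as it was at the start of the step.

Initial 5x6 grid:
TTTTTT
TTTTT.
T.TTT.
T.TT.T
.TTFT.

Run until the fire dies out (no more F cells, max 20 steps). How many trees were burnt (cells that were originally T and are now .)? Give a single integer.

Step 1: +3 fires, +1 burnt (F count now 3)
Step 2: +3 fires, +3 burnt (F count now 3)
Step 3: +3 fires, +3 burnt (F count now 3)
Step 4: +3 fires, +3 burnt (F count now 3)
Step 5: +3 fires, +3 burnt (F count now 3)
Step 6: +3 fires, +3 burnt (F count now 3)
Step 7: +2 fires, +3 burnt (F count now 2)
Step 8: +1 fires, +2 burnt (F count now 1)
Step 9: +0 fires, +1 burnt (F count now 0)
Fire out after step 9
Initially T: 22, now '.': 29
Total burnt (originally-T cells now '.'): 21

Answer: 21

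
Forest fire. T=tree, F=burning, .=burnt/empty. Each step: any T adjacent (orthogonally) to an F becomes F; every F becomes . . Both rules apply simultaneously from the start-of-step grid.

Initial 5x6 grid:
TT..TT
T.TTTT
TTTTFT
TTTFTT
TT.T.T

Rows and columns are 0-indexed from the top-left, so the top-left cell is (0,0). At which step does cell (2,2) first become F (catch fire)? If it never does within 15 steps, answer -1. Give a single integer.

Step 1: cell (2,2)='T' (+6 fires, +2 burnt)
Step 2: cell (2,2)='F' (+6 fires, +6 burnt)
  -> target ignites at step 2
Step 3: cell (2,2)='.' (+6 fires, +6 burnt)
Step 4: cell (2,2)='.' (+2 fires, +6 burnt)
Step 5: cell (2,2)='.' (+1 fires, +2 burnt)
Step 6: cell (2,2)='.' (+1 fires, +1 burnt)
Step 7: cell (2,2)='.' (+1 fires, +1 burnt)
Step 8: cell (2,2)='.' (+0 fires, +1 burnt)
  fire out at step 8

2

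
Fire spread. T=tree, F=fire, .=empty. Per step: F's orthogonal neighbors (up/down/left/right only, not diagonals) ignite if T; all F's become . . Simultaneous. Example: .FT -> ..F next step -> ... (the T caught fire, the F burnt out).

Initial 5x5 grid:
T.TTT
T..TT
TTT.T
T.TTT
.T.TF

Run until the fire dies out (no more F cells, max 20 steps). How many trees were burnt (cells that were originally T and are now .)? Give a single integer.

Answer: 16

Derivation:
Step 1: +2 fires, +1 burnt (F count now 2)
Step 2: +2 fires, +2 burnt (F count now 2)
Step 3: +2 fires, +2 burnt (F count now 2)
Step 4: +3 fires, +2 burnt (F count now 3)
Step 5: +2 fires, +3 burnt (F count now 2)
Step 6: +2 fires, +2 burnt (F count now 2)
Step 7: +2 fires, +2 burnt (F count now 2)
Step 8: +1 fires, +2 burnt (F count now 1)
Step 9: +0 fires, +1 burnt (F count now 0)
Fire out after step 9
Initially T: 17, now '.': 24
Total burnt (originally-T cells now '.'): 16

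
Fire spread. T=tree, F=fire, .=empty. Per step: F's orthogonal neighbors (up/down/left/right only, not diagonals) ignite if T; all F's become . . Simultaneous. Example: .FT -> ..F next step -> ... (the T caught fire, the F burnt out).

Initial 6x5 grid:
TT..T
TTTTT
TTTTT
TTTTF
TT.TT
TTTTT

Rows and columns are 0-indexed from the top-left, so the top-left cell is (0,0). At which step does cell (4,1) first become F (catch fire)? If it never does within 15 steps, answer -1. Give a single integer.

Step 1: cell (4,1)='T' (+3 fires, +1 burnt)
Step 2: cell (4,1)='T' (+5 fires, +3 burnt)
Step 3: cell (4,1)='T' (+5 fires, +5 burnt)
Step 4: cell (4,1)='F' (+5 fires, +5 burnt)
  -> target ignites at step 4
Step 5: cell (4,1)='.' (+4 fires, +5 burnt)
Step 6: cell (4,1)='.' (+3 fires, +4 burnt)
Step 7: cell (4,1)='.' (+1 fires, +3 burnt)
Step 8: cell (4,1)='.' (+0 fires, +1 burnt)
  fire out at step 8

4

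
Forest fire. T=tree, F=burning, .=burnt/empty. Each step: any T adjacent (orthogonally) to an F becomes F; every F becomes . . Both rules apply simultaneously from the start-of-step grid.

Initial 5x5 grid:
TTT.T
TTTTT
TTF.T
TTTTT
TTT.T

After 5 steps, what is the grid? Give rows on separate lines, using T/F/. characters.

Step 1: 3 trees catch fire, 1 burn out
  TTT.T
  TTFTT
  TF..T
  TTFTT
  TTT.T
Step 2: 7 trees catch fire, 3 burn out
  TTF.T
  TF.FT
  F...T
  TF.FT
  TTF.T
Step 3: 6 trees catch fire, 7 burn out
  TF..T
  F...F
  ....T
  F...F
  TF..T
Step 4: 5 trees catch fire, 6 burn out
  F...F
  .....
  ....F
  .....
  F...F
Step 5: 0 trees catch fire, 5 burn out
  .....
  .....
  .....
  .....
  .....

.....
.....
.....
.....
.....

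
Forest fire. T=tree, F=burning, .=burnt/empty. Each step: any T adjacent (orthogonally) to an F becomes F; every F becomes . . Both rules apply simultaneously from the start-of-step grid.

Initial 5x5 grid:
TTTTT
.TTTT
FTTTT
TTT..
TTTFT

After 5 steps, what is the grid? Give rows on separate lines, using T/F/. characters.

Step 1: 4 trees catch fire, 2 burn out
  TTTTT
  .TTTT
  .FTTT
  FTT..
  TTF.F
Step 2: 6 trees catch fire, 4 burn out
  TTTTT
  .FTTT
  ..FTT
  .FF..
  FF...
Step 3: 3 trees catch fire, 6 burn out
  TFTTT
  ..FTT
  ...FT
  .....
  .....
Step 4: 4 trees catch fire, 3 burn out
  F.FTT
  ...FT
  ....F
  .....
  .....
Step 5: 2 trees catch fire, 4 burn out
  ...FT
  ....F
  .....
  .....
  .....

...FT
....F
.....
.....
.....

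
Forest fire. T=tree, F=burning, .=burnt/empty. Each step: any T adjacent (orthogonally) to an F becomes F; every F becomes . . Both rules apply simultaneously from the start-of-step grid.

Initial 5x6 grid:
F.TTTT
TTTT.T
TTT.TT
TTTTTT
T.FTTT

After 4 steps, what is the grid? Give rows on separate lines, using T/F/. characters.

Step 1: 3 trees catch fire, 2 burn out
  ..TTTT
  FTTT.T
  TTT.TT
  TTFTTT
  T..FTT
Step 2: 6 trees catch fire, 3 burn out
  ..TTTT
  .FTT.T
  FTF.TT
  TF.FTT
  T...FT
Step 3: 5 trees catch fire, 6 burn out
  ..TTTT
  ..FT.T
  .F..TT
  F...FT
  T....F
Step 4: 5 trees catch fire, 5 burn out
  ..FTTT
  ...F.T
  ....FT
  .....F
  F.....

..FTTT
...F.T
....FT
.....F
F.....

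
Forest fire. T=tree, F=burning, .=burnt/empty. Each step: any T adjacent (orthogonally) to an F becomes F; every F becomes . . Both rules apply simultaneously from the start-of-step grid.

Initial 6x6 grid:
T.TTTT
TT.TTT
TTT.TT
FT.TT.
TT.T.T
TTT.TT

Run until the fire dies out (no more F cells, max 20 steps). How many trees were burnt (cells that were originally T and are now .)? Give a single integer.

Answer: 12

Derivation:
Step 1: +3 fires, +1 burnt (F count now 3)
Step 2: +4 fires, +3 burnt (F count now 4)
Step 3: +4 fires, +4 burnt (F count now 4)
Step 4: +1 fires, +4 burnt (F count now 1)
Step 5: +0 fires, +1 burnt (F count now 0)
Fire out after step 5
Initially T: 27, now '.': 21
Total burnt (originally-T cells now '.'): 12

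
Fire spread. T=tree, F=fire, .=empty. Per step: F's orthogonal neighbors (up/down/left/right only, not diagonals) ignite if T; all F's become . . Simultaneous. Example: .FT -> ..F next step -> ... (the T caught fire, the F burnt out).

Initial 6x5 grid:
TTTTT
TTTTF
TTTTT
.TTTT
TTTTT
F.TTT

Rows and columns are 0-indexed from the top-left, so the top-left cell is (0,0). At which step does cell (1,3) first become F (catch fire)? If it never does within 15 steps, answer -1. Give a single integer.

Step 1: cell (1,3)='F' (+4 fires, +2 burnt)
  -> target ignites at step 1
Step 2: cell (1,3)='.' (+5 fires, +4 burnt)
Step 3: cell (1,3)='.' (+7 fires, +5 burnt)
Step 4: cell (1,3)='.' (+7 fires, +7 burnt)
Step 5: cell (1,3)='.' (+3 fires, +7 burnt)
Step 6: cell (1,3)='.' (+0 fires, +3 burnt)
  fire out at step 6

1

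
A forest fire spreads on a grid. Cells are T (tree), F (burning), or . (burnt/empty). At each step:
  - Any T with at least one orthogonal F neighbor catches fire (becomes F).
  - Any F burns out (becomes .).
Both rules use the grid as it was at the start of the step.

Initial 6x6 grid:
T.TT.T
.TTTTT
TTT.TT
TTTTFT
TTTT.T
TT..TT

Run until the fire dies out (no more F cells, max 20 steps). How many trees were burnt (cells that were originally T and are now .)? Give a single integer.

Step 1: +3 fires, +1 burnt (F count now 3)
Step 2: +5 fires, +3 burnt (F count now 5)
Step 3: +6 fires, +5 burnt (F count now 6)
Step 4: +7 fires, +6 burnt (F count now 7)
Step 5: +5 fires, +7 burnt (F count now 5)
Step 6: +1 fires, +5 burnt (F count now 1)
Step 7: +0 fires, +1 burnt (F count now 0)
Fire out after step 7
Initially T: 28, now '.': 35
Total burnt (originally-T cells now '.'): 27

Answer: 27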